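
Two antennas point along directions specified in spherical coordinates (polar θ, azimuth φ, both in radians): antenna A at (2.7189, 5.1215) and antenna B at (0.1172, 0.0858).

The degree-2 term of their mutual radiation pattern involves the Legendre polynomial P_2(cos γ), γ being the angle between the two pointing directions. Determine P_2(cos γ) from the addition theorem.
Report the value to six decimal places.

0.689463

Term-by-term m-sum for l=2 (normalisation 4π/5 = 2.513274):
  m=-2: (-0.044430, -0.047447) × (0.005204, -0.000902) = (-0.000274, -0.000207)  (running Σ = (-0.000274, -0.000207))
  m=-1: (-0.114971, 0.265169) × (0.089386, -0.007688) = (-0.008238, 0.024586)  (running Σ = (-0.008512, 0.024379))
  m=0: (0.471562, -0.000000) × (0.617846, 0.000000) = (0.291353, 0.000000)  (running Σ = (0.282841, 0.024379))
  m=1: (0.114971, 0.265169) × (-0.089386, -0.007688) = (-0.008238, -0.024586)  (running Σ = (0.274603, -0.000207))
  m=2: (-0.044430, 0.047447) × (0.005204, 0.000902) = (-0.000274, 0.000207)  (running Σ = (0.274329, -0.000000))
Σ over m = (0.274329, -0.000000); ×(4π/5) → (0.689463, -0.000000). Real part: 0.689463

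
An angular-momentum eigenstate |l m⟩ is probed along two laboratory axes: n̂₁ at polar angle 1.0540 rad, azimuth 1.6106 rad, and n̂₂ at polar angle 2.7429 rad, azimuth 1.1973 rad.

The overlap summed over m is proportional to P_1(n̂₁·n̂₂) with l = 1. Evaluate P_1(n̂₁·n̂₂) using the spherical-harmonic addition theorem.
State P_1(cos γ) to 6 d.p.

Term-by-term m-sum for l=1 (normalisation 4π/3 = 4.188790):
  m=-1: -0.011953+0.300137i × +0.048939-0.124879i = +0.036896+0.016181i  (running Σ = +0.036896+0.016181i)
  m=0: +0.241417-0.000000i × -0.450281+0.000000i = -0.108706+0.000000i  (running Σ = -0.071810+0.016181i)
  m=1: +0.011953+0.300137i × -0.048939-0.124879i = +0.036896-0.016181i  (running Σ = -0.034914+0.000000i)
Accumulated sum -0.034914+0.000000i; after 4π/(2l+1) scaling, -0.146248+0.000000i ⇒ P_1 = -0.146248

-0.146248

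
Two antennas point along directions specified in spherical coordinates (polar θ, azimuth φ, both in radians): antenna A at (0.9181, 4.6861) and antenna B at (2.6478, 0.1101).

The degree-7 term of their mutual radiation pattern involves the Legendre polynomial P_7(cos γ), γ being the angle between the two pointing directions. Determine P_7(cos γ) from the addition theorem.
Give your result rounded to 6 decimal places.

Addition theorem: P_7(cos γ) = (4π/15) Σ_m Y*_{lm}(Ω₁) Y_{lm}(Ω₂), m = −7…7:
  m=-7: Y*=0.01828 + 0.09819j  Y=0.00193 - 0.00187j  product 0.00022 + 0.00016j
  m=-6: Y*=-0.28214 + 0.04488j  Y=-0.01475 + 0.01146j  product 0.00365 - 0.00390j
  m=-5: Y*=-0.05776 - 0.43689j  Y=0.06792 - 0.04169j  product -0.02213 - 0.02726j
  m=-4: Y*=0.31694 - 0.03345j  Y=-0.20884 + 0.09842j  product -0.06290 + 0.03818j
  m=-3: Y*=-0.00826 - 0.10446j  Y=0.42114 - 0.14439j  product -0.01856 - 0.04280j
  m=-2: Y*=0.36643 - 0.01928j  Y=-0.47353 + 0.10599j  product -0.17147 + 0.04797j
  m=-1: Y*=0.00136 + 0.05185j  Y=0.06193 - 0.00685j  product 0.00044 + 0.00320j
  m=+0: Y*=0.34973 + 0.00000j  Y=0.44557 + 0.00000j  product 0.15583 + 0.00000j
  m=+1: Y*=-0.00136 + 0.05185j  Y=-0.06193 - 0.00685j  product 0.00044 - 0.00320j
  m=+2: Y*=0.36643 + 0.01928j  Y=-0.47353 - 0.10599j  product -0.17147 - 0.04797j
  m=+3: Y*=0.00826 - 0.10446j  Y=-0.42114 - 0.14439j  product -0.01856 + 0.04280j
  m=+4: Y*=0.31694 + 0.03345j  Y=-0.20884 - 0.09842j  product -0.06290 - 0.03818j
  m=+5: Y*=0.05776 - 0.43689j  Y=-0.06792 - 0.04169j  product -0.02213 + 0.02726j
  m=+6: Y*=-0.28214 - 0.04488j  Y=-0.01475 - 0.01146j  product 0.00365 + 0.00390j
  m=+7: Y*=-0.01828 + 0.09819j  Y=-0.00193 - 0.00187j  product 0.00022 - 0.00016j
Accumulated sum -0.38569 - 0.00000j; after 4π/(2l+1) scaling, -0.32311 - 0.00000j ⇒ P_7 = -0.323115

-0.323115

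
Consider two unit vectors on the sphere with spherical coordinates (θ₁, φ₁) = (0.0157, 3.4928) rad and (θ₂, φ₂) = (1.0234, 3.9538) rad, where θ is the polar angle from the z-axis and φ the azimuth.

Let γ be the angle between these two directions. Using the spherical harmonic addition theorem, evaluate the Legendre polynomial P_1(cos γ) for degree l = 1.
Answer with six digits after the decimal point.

Expand P_1 via completeness: Σ_{m} conj(Y_{1,m}) at Ω₁ times Y_{1,m} at Ω₂ —
  term(m=-1) = 0.00143 - 0.00071j   from Y*(Ω₁)=-0.00509 - 0.00187j, Y(Ω₂)=-0.20294 + 0.21412j
  term(m=+0) = 0.12424 + 0.00000j   from Y*(Ω₁)=0.48854 + 0.00000j, Y(Ω₂)=0.25430 + 0.00000j
  term(m=+1) = 0.00143 + 0.00071j   from Y*(Ω₁)=0.00509 - 0.00187j, Y(Ω₂)=0.20294 + 0.21412j
Σ over m = 0.12710 + 0.00000j; ×(4π/3) → 0.53241 + 0.00000j. Real part: 0.532408

0.532408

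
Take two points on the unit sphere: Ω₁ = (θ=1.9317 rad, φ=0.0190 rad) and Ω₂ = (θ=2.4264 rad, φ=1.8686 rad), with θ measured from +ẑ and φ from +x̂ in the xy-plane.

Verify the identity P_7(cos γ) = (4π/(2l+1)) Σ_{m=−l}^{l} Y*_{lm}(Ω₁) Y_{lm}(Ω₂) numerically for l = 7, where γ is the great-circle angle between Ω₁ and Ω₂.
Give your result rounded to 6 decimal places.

Addition theorem: P_7(cos γ) = (4π/15) Σ_m Y*_{lm}(Ω₁) Y_{lm}(Ω₂), m = −7…7:
  m=-7: (0.310965, 0.041604) × (0.022708, -0.012817) = (0.007595, -0.003041)  (running Σ = (0.007595, -0.003041))
  m=-6: (-0.440192, -0.050400) × (-0.024077, -0.109714) = (0.005069, 0.049509)  (running Σ = (0.012664, 0.046468))
  m=-5: (0.162601, 0.015494) × (-0.284248, -0.023297) = (-0.045858, -0.008192)  (running Σ = (-0.033195, 0.038276))
  m=-4: (0.272997, 0.020788) × (-0.167401, 0.419629) = (-0.054423, 0.111077)  (running Σ = (-0.087618, 0.149353))
  m=-3: (-0.271931, -0.015517) × (0.287787, 0.231480) = (-0.074666, -0.067412)  (running Σ = (-0.162284, 0.081941))
  m=-2: (-0.169481, -0.006443) × (-0.052166, 0.035354) = (0.009069, -0.005656)  (running Σ = (-0.153215, 0.076286))
  m=-1: (0.296882, 0.005641) × (0.115866, 0.377498) = (0.032269, 0.112726)  (running Σ = (-0.120946, 0.189012))
  m=0: (0.136594, -0.000000) × (0.059619, 0.000000) = (0.008144, 0.000000)  (running Σ = (-0.112802, 0.189012))
  m=1: (-0.296882, 0.005641) × (-0.115866, 0.377498) = (0.032269, -0.112726)  (running Σ = (-0.080533, 0.076286))
  m=2: (-0.169481, 0.006443) × (-0.052166, -0.035354) = (0.009069, 0.005656)  (running Σ = (-0.071464, 0.081941))
  m=3: (0.271931, -0.015517) × (-0.287787, 0.231480) = (-0.074666, 0.067412)  (running Σ = (-0.146131, 0.149353))
  m=4: (0.272997, -0.020788) × (-0.167401, -0.419629) = (-0.054423, -0.111077)  (running Σ = (-0.200554, 0.038276))
  m=5: (-0.162601, 0.015494) × (0.284248, -0.023297) = (-0.045858, 0.008192)  (running Σ = (-0.246412, 0.046468))
  m=6: (-0.440192, 0.050400) × (-0.024077, 0.109714) = (0.005069, -0.049509)  (running Σ = (-0.241343, -0.003041))
  m=7: (-0.310965, 0.041604) × (-0.022708, -0.012817) = (0.007595, 0.003041)  (running Σ = (-0.233748, -0.000000))
Total Σ_m = (-0.233748, -0.000000). Multiply by 0.837758: (-0.195825, -0.000000). P_7(cos γ) = -0.195825

-0.195825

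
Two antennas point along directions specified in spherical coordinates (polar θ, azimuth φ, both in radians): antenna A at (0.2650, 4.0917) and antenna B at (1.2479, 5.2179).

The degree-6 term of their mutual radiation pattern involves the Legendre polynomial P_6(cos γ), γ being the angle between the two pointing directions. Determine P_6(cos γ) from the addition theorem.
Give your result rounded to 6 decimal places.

Expand P_6 via completeness: Σ_{m} conj(Y_{6,m}) at Ω₁ times Y_{6,m} at Ω₂ —
  term(m=-6) = +0.000049-0.000025i   from Y*(Ω₁)=+0.000130-0.000086i, Y(Ω₂)=+0.349294+0.038057i
  term(m=-5) = +0.000644+0.000492i   from Y*(Ω₁)=-0.000076+0.001989i, Y(Ω₂)=+0.234656-0.332870i
  term(m=-4) = -0.000099+0.000471i   from Y*(Ω₁)=-0.012273-0.009502i, Y(Ω₂)=-0.013536-0.027933i
  term(m=-3) = +0.026536-0.006410i   from Y*(Ω₁)=+0.078386-0.023500i, Y(Ω₂)=+0.333101+0.018093i
  term(m=-2) = +0.025340+0.031233i   from Y*(Ω₁)=-0.092963+0.271920i, Y(Ω₂)=+0.074317-0.118597i
  term(m=-1) = +0.073048-0.153331i   from Y*(Ω₁)=-0.344354-0.481647i, Y(Ω₂)=+0.138911+0.250977i
  term(m=+0) = +0.065294+0.000000i   from Y*(Ω₁)=+0.392851-0.000000i, Y(Ω₂)=+0.166206+0.000000i
  term(m=+1) = +0.073048+0.153331i   from Y*(Ω₁)=+0.344354-0.481647i, Y(Ω₂)=-0.138911+0.250977i
  term(m=+2) = +0.025340-0.031233i   from Y*(Ω₁)=-0.092963-0.271920i, Y(Ω₂)=+0.074317+0.118597i
  term(m=+3) = +0.026536+0.006410i   from Y*(Ω₁)=-0.078386-0.023500i, Y(Ω₂)=-0.333101+0.018093i
  term(m=+4) = -0.000099-0.000471i   from Y*(Ω₁)=-0.012273+0.009502i, Y(Ω₂)=-0.013536+0.027933i
  term(m=+5) = +0.000644-0.000492i   from Y*(Ω₁)=+0.000076+0.001989i, Y(Ω₂)=-0.234656-0.332870i
  term(m=+6) = +0.000049+0.000025i   from Y*(Ω₁)=+0.000130+0.000086i, Y(Ω₂)=+0.349294-0.038057i
Total Σ_m = +0.316329+0.000000i. Multiply by 0.966644: +0.305778+0.000000i. P_6(cos γ) = 0.305778

0.305778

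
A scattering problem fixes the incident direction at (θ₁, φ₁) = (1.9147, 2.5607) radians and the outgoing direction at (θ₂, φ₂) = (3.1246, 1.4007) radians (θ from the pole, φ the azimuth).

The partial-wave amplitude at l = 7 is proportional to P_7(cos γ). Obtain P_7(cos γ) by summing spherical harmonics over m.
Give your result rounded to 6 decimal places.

Addition theorem: P_7(cos γ) = (4π/15) Σ_m Y*_{lm}(Ω₁) Y_{lm}(Ω₂), m = −7…7:
  term(m=-7) = (-0.000000, 0.000000)   from Y*(Ω₁)=(0.197354, -0.261697), Y(Ω₂)=(-0.000000, 0.000000)
  term(m=-6) = (0.000000, 0.000000)   from Y*(Ω₁)=(0.413523, -0.148031), Y(Ω₂)=(0.000000, 0.000000)
  term(m=-5) = (0.000000, -0.000000)   from Y*(Ω₁)=(0.126042, 0.030461), Y(Ω₂)=(0.000000, -0.000000)
  term(m=-4) = (0.000000, 0.000000)   from Y*(Ω₁)=(-0.202273, -0.215921), Y(Ω₂)=(-0.000000, -0.000000)
  term(m=-3) = (0.000010, 0.000004)   from Y*(Ω₁)=(-0.041918, -0.241473), Y(Ω₂)=(-0.000021, 0.000038)
  term(m=-2) = (-0.000300, 0.000322)   from Y*(Ω₁)=(-0.080761, 0.186319), Y(Ω₂)=(0.002042, 0.000723)
  term(m=-1) = (0.007625, 0.017505)   from Y*(Ω₁)=(-0.230243, 0.151142), Y(Ω₂)=(0.011735, -0.068326)
  term(m=+0) = (-0.188299, 0.000000)   from Y*(Ω₁)=(0.173048, -0.000000), Y(Ω₂)=(-1.088136, 0.000000)
  term(m=+1) = (0.007625, -0.017505)   from Y*(Ω₁)=(0.230243, 0.151142), Y(Ω₂)=(-0.011735, -0.068326)
  term(m=+2) = (-0.000300, -0.000322)   from Y*(Ω₁)=(-0.080761, -0.186319), Y(Ω₂)=(0.002042, -0.000723)
  term(m=+3) = (0.000010, -0.000004)   from Y*(Ω₁)=(0.041918, -0.241473), Y(Ω₂)=(0.000021, 0.000038)
  term(m=+4) = (0.000000, -0.000000)   from Y*(Ω₁)=(-0.202273, 0.215921), Y(Ω₂)=(-0.000000, 0.000000)
  term(m=+5) = (0.000000, 0.000000)   from Y*(Ω₁)=(-0.126042, 0.030461), Y(Ω₂)=(-0.000000, -0.000000)
  term(m=+6) = (0.000000, -0.000000)   from Y*(Ω₁)=(0.413523, 0.148031), Y(Ω₂)=(0.000000, -0.000000)
  term(m=+7) = (-0.000000, -0.000000)   from Y*(Ω₁)=(-0.197354, -0.261697), Y(Ω₂)=(0.000000, 0.000000)
Accumulated sum (-0.173629, -0.000000); after 4π/(2l+1) scaling, (-0.145459, -0.000000) ⇒ P_7 = -0.145459

-0.145459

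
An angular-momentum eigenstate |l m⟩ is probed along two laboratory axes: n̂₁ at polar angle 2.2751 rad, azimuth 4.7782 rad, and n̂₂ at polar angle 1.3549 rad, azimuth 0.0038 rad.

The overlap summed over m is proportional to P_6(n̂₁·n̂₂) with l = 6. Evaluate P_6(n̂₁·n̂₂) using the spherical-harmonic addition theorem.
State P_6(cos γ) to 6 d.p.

Expand P_6 via completeness: Σ_{m} conj(Y_{6,m}) at Ω₁ times Y_{6,m} at Ω₂ —
  m=-6: -0.08734 - 0.03640j × 0.41947 - 0.00957j = -0.03698 - 0.01443j  (running Σ = -0.03698 - 0.01443j)
  m=-5: -0.08999 + 0.26355j × 0.31871 - 0.00606j = -0.02709 + 0.08454j  (running Σ = -0.06407 + 0.07011j)
  m=-4: 0.41963 + 0.11309j × -0.16081 + 0.00244j = -0.06776 - 0.01716j  (running Σ = -0.13183 + 0.05295j)
  m=-3: 0.05902 - 0.29503j × -0.32447 + 0.00370j = -0.01806 + 0.09595j  (running Σ = -0.14989 + 0.14889j)
  m=-2: 0.13988 + 0.01852j × 0.07565 - 0.00057j = 0.01059 + 0.00132j  (running Σ = -0.13929 + 0.15022j)
  m=-1: 0.02376 - 0.36047j × 0.31833 - 0.00121j = 0.00713 - 0.11478j  (running Σ = -0.13217 + 0.03544j)
  m=0: 0.04297 + 0.00000j × -0.05228 + 0.00000j = -0.00225 + 0.00000j  (running Σ = -0.13441 + 0.03544j)
  m=1: -0.02376 - 0.36047j × -0.31833 - 0.00121j = 0.00713 + 0.11478j  (running Σ = -0.12729 + 0.15022j)
  m=2: 0.13988 - 0.01852j × 0.07565 + 0.00057j = 0.01059 - 0.00132j  (running Σ = -0.11669 + 0.14889j)
  m=3: -0.05902 - 0.29503j × 0.32447 + 0.00370j = -0.01806 - 0.09595j  (running Σ = -0.13475 + 0.05295j)
  m=4: 0.41963 - 0.11309j × -0.16081 - 0.00244j = -0.06776 + 0.01716j  (running Σ = -0.20251 + 0.07011j)
  m=5: 0.08999 + 0.26355j × -0.31871 - 0.00606j = -0.02709 - 0.08454j  (running Σ = -0.22960 - 0.01443j)
  m=6: -0.08734 + 0.03640j × 0.41947 + 0.00957j = -0.03698 + 0.01443j  (running Σ = -0.26658 - 0.00000j)
Accumulated sum -0.26658 - 0.00000j; after 4π/(2l+1) scaling, -0.25769 - 0.00000j ⇒ P_6 = -0.257689

-0.257689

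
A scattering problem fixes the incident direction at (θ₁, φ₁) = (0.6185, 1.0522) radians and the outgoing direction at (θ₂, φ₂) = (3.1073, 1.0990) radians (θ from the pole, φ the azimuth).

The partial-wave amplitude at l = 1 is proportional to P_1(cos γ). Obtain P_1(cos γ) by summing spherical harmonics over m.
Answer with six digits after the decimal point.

Expand P_1 via completeness: Σ_{m} conj(Y_{1,m}) at Ω₁ times Y_{1,m} at Ω₂ —
  m=-1: +0.099292+0.173983i × +0.005384-0.010551i = +0.002370-0.000111i  (running Σ = +0.002370-0.000111i)
  m=0: +0.398088-0.000000i × -0.488315+0.000000i = -0.194393+0.000000i  (running Σ = -0.192022-0.000111i)
  m=1: -0.099292+0.173983i × -0.005384-0.010551i = +0.002370+0.000111i  (running Σ = -0.189652+0.000000i)
Total Σ_m = -0.189652+0.000000i. Multiply by 4.188790: -0.794412+0.000000i. P_1(cos γ) = -0.794412

-0.794412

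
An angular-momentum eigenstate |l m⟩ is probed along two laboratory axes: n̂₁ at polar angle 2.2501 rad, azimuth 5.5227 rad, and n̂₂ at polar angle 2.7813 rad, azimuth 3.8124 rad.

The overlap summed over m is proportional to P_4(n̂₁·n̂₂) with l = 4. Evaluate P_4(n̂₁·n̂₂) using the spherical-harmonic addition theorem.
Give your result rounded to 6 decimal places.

-0.358760

Summing Y*_{l m}(θ₁,φ₁)·Y_{l m}(θ₂,φ₂) over m ∈ [−4, 4]; prefactor 4π/(2·4+1) = 1.396263:
  term(m=-4) = 0.00094 + 0.00059j   from Y*(Ω₁)=-0.16133 - 0.01613j, Y(Ω₂)=-0.00613 - 0.00302j
  term(m=-3) = 0.00772 - 0.01737j   from Y*(Ω₁)=0.24157 + 0.28068j, Y(Ω₂)=-0.02194 - 0.04640j
  term(m=-2) = -0.07319 - 0.02097j   from Y*(Ω₁)=0.01778 - 0.35652j, Y(Ω₂)=0.04846 - 0.20772j
  term(m=-1) = 0.00372 - 0.02652j   from Y*(Ω₁)=0.03972 - 0.03779j, Y(Ω₂)=0.38267 - 0.30367j
  term(m=+0) = -0.13533 + 0.00000j   from Y*(Ω₁)=-0.35845 + 0.00000j, Y(Ω₂)=0.37756 + 0.00000j
  term(m=+1) = 0.00372 + 0.02652j   from Y*(Ω₁)=-0.03972 - 0.03779j, Y(Ω₂)=-0.38267 - 0.30367j
  term(m=+2) = -0.07319 + 0.02097j   from Y*(Ω₁)=0.01778 + 0.35652j, Y(Ω₂)=0.04846 + 0.20772j
  term(m=+3) = 0.00772 + 0.01737j   from Y*(Ω₁)=-0.24157 + 0.28068j, Y(Ω₂)=0.02194 - 0.04640j
  term(m=+4) = 0.00094 - 0.00059j   from Y*(Ω₁)=-0.16133 + 0.01613j, Y(Ω₂)=-0.00613 + 0.00302j
Total Σ_m = -0.25694 - 0.00000j. Multiply by 1.396263: -0.35876 - 0.00000j. P_4(cos γ) = -0.358760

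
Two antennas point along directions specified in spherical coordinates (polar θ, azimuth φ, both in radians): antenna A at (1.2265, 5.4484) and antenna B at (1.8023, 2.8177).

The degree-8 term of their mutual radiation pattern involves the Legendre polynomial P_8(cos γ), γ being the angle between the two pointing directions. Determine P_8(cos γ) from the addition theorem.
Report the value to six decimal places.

-0.374030

Term-by-term m-sum for l=8 (normalisation 4π/17 = 0.739198):
  term(m=-8) = -0.07720 + 0.10695j   from Y*(Ω₁)=0.29324 - 0.12229j, Y(Ω₂)=-0.35384 + 0.21716j
  term(m=-7) = -0.16181 + 0.07512j   from Y*(Ω₁)=0.41236 + 0.19398j, Y(Ω₂)=-0.25113 + 0.30031j
  term(m=-6) = 0.01246 + 0.00095j   from Y*(Ω₁)=0.05421 + 0.17755j, Y(Ω₂)=0.02450 - 0.06270j
  term(m=-5) = -0.07854 - 0.05226j   from Y*(Ω₁)=0.13430 - 0.22483j, Y(Ω₂)=0.01752 - 0.35981j
  term(m=-4) = -0.00775 - 0.01514j   from Y*(Ω₁)=0.29129 - 0.05830j, Y(Ω₂)=-0.01556 - 0.05510j
  term(m=-3) = 0.00164 - 0.04297j   from Y*(Ω₁)=-0.10753 - 0.07960j, Y(Ω₂)=0.18125 + 0.26544j
  term(m=-2) = 0.01838 - 0.03005j   from Y*(Ω₁)=-0.03143 - 0.31712j, Y(Ω₂)=0.08816 + 0.06671j
  term(m=-1) = 0.01968 - 0.01103j   from Y*(Ω₁)=-0.05053 + 0.05579j, Y(Ω₂)=-0.28406 - 0.09536j
  term(m=+0) = 0.04028 + 0.00000j   from Y*(Ω₁)=-0.32058 + 0.00000j, Y(Ω₂)=-0.12566 + 0.00000j
  term(m=+1) = 0.01968 + 0.01103j   from Y*(Ω₁)=0.05053 + 0.05579j, Y(Ω₂)=0.28406 - 0.09536j
  term(m=+2) = 0.01838 + 0.03005j   from Y*(Ω₁)=-0.03143 + 0.31712j, Y(Ω₂)=0.08816 - 0.06671j
  term(m=+3) = 0.00164 + 0.04297j   from Y*(Ω₁)=0.10753 - 0.07960j, Y(Ω₂)=-0.18125 + 0.26544j
  term(m=+4) = -0.00775 + 0.01514j   from Y*(Ω₁)=0.29129 + 0.05830j, Y(Ω₂)=-0.01556 + 0.05510j
  term(m=+5) = -0.07854 + 0.05226j   from Y*(Ω₁)=-0.13430 - 0.22483j, Y(Ω₂)=-0.01752 - 0.35981j
  term(m=+6) = 0.01246 - 0.00095j   from Y*(Ω₁)=0.05421 - 0.17755j, Y(Ω₂)=0.02450 + 0.06270j
  term(m=+7) = -0.16181 - 0.07512j   from Y*(Ω₁)=-0.41236 + 0.19398j, Y(Ω₂)=0.25113 + 0.30031j
  term(m=+8) = -0.07720 - 0.10695j   from Y*(Ω₁)=0.29324 + 0.12229j, Y(Ω₂)=-0.35384 - 0.21716j
Accumulated sum -0.50599 + 0.00000j; after 4π/(2l+1) scaling, -0.37403 + 0.00000j ⇒ P_8 = -0.374030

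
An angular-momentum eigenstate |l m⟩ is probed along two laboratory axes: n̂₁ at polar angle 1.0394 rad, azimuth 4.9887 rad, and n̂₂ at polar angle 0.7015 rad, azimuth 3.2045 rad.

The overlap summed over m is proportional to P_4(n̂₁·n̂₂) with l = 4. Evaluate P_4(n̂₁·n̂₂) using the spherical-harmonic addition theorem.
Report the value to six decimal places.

Addition theorem: P_4(cos γ) = (4π/9) Σ_m Y*_{lm}(Ω₁) Y_{lm}(Ω₂), m = −4…4:
  m=-4: +0.109734+0.218427i × +0.074348-0.019113i = +0.012333+0.014142i  (running Σ = +0.012333+0.014142i)
  m=-3: -0.299598+0.274585i × -0.252434+0.048214i = +0.062390-0.083759i  (running Σ = +0.074723-0.069617i)
  m=-2: -0.168760-0.104077i × +0.426363-0.053928i = -0.077566-0.035274i  (running Σ = -0.002842-0.104891i)
  m=-1: -0.067800+0.239100i × -0.252437+0.015901i = +0.013313-0.061436i  (running Σ = +0.010471-0.166327i)
  m=0: -0.253428-0.000000i × -0.273817+0.000000i = +0.069393+0.000000i  (running Σ = +0.079864-0.166327i)
  m=1: +0.067800+0.239100i × +0.252437+0.015901i = +0.013313+0.061436i  (running Σ = +0.093177-0.104891i)
  m=2: -0.168760+0.104077i × +0.426363+0.053928i = -0.077566+0.035274i  (running Σ = +0.015612-0.069617i)
  m=3: +0.299598+0.274585i × +0.252434+0.048214i = +0.062390+0.083759i  (running Σ = +0.078001+0.014142i)
  m=4: +0.109734-0.218427i × +0.074348+0.019113i = +0.012333-0.014142i  (running Σ = +0.090335+0.000000i)
Accumulated sum +0.090335+0.000000i; after 4π/(2l+1) scaling, +0.126131+0.000000i ⇒ P_4 = 0.126131

0.126131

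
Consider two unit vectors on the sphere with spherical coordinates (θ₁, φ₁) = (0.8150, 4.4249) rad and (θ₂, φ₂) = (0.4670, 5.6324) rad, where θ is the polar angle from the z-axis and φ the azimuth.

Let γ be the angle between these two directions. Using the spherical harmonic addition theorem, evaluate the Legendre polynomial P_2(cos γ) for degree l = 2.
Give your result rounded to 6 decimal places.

0.296840

Addition theorem: P_2(cos γ) = (4π/5) Σ_m Y*_{lm}(Ω₁) Y_{lm}(Ω₂), m = −2…2:
  term(m=-2) = -0.011971-0.010640i   from Y*(Ω₁)=-0.171672+0.111246i, Y(Ω₂)=+0.020825+0.075473i
  term(m=-1) = +0.042555-0.111937i   from Y*(Ω₁)=-0.109334-0.369772i, Y(Ω₂)=+0.247089+0.188145i
  term(m=+0) = +0.056940+0.000000i   from Y*(Ω₁)=+0.129704-0.000000i, Y(Ω₂)=+0.439004+0.000000i
  term(m=+1) = +0.042555+0.111937i   from Y*(Ω₁)=+0.109334-0.369772i, Y(Ω₂)=-0.247089+0.188145i
  term(m=+2) = -0.011971+0.010640i   from Y*(Ω₁)=-0.171672-0.111246i, Y(Ω₂)=+0.020825-0.075473i
Σ over m = +0.118109-0.000000i; ×(4π/5) → +0.296840-0.000000i. Real part: 0.296840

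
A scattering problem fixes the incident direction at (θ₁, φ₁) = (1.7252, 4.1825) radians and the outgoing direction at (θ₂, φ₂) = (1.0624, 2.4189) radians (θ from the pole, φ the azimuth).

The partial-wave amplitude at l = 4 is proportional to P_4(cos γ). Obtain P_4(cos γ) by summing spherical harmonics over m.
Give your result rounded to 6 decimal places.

Term-by-term m-sum for l=4 (normalisation 4π/9 = 1.396263):
  m=-4: Y*=-0.22005 - 0.35991j  Y=-0.24960 + 0.06395j  product 0.07794 + 0.07576j
  m=-3: Y*=-0.18567 + 0.00350j  Y=0.22840 - 0.33580j  product -0.04123 + 0.06315j
  m=-2: Y*=0.13329 - 0.23772j  Y=0.02103 + 0.16681j  product 0.04246 + 0.01723j
  m=-1: Y*=-0.10299 - 0.17583j  Y=0.20238 + 0.17847j  product 0.01054 - 0.05396j
  m=+0: Y*=0.24437 + 0.00000j  Y=-0.22674 + 0.00000j  product -0.05541 + 0.00000j
  m=+1: Y*=0.10299 - 0.17583j  Y=-0.20238 + 0.17847j  product 0.01054 + 0.05396j
  m=+2: Y*=0.13329 + 0.23772j  Y=0.02103 - 0.16681j  product 0.04246 - 0.01723j
  m=+3: Y*=0.18567 + 0.00350j  Y=-0.22840 - 0.33580j  product -0.04123 - 0.06315j
  m=+4: Y*=-0.22005 + 0.35991j  Y=-0.24960 - 0.06395j  product 0.07794 - 0.07576j
Accumulated sum 0.12399 + 0.00000j; after 4π/(2l+1) scaling, 0.17313 + 0.00000j ⇒ P_4 = 0.173128

0.173128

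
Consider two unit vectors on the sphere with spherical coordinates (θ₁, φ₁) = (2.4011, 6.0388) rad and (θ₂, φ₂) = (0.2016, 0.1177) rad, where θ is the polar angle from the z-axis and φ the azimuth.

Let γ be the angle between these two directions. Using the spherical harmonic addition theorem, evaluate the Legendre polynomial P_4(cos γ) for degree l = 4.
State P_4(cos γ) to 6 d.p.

-0.405680

Expand P_4 via completeness: Σ_{m} conj(Y_{4,m}) at Ω₁ times Y_{4,m} at Ω₂ —
  m=-4: Y*=(0.051254, -0.076012)  Y=(0.000634, -0.000323)  product (0.000008, -0.000065)
  m=-3: Y*=(-0.210811, 0.189860)  Y=(0.009238, -0.003405)  product (-0.001301, 0.002472)
  m=-2: Y*=(0.378280, -0.201173)  Y=(0.074596, -0.017892)  product (0.024619, -0.021775)
  m=-1: Y*=(-0.186053, 0.046396)  Y=(0.342808, -0.040536)  product (-0.061900, 0.023447)
  m=+0: Y*=(-0.312637, -0.000000)  Y=(0.682578, 0.000000)  product (-0.213399, -0.000000)
  m=+1: Y*=(0.186053, 0.046396)  Y=(-0.342808, -0.040536)  product (-0.061900, -0.023447)
  m=+2: Y*=(0.378280, 0.201173)  Y=(0.074596, 0.017892)  product (0.024619, 0.021775)
  m=+3: Y*=(0.210811, 0.189860)  Y=(-0.009238, -0.003405)  product (-0.001301, -0.002472)
  m=+4: Y*=(0.051254, 0.076012)  Y=(0.000634, 0.000323)  product (0.000008, 0.000065)
Accumulated sum (-0.290547, -0.000000); after 4π/(2l+1) scaling, (-0.405680, -0.000000) ⇒ P_4 = -0.405680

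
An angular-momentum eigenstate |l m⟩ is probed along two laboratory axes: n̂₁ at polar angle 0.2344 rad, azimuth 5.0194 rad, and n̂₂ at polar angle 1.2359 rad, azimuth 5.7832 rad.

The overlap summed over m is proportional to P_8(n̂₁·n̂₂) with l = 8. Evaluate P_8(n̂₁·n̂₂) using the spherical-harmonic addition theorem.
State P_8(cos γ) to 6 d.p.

Summing Y*_{l m}(θ₁,φ₁)·Y_{l m}(θ₂,φ₂) over m ∈ [−8, 8]; prefactor 4π/(2·8+1) = 0.739198:
  term(m=-8) = (0.000001, 0.000000)   from Y*(Ω₁)=(-0.000003, 0.000003), Y(Ω₂)=(-0.213295, -0.246898)
  term(m=-7) = (0.000020, 0.000027)   from Y*(Ω₁)=(-0.000061, -0.000040), Y(Ω₂)=(-0.425334, -0.159274)
  term(m=-6) = (-0.000017, 0.000128)   from Y*(Ω₁)=(0.000209, -0.000751), Y(Ω₂)=(-0.164061, 0.023401)
  term(m=-5) = (0.001291, -0.001039)   from Y*(Ω₁)=(0.005978, -0.000214), Y(Ω₂)=(0.221954, -0.165830)
  term(m=-4) = (0.009586, 0.000830)   from Y*(Ω₁)=(0.011440, 0.032060), Y(Ω₂)=(0.117607, -0.257016)
  term(m=-3) = (-0.014614, -0.016642)   from Y*(Ω₁)=(-0.112794, 0.085704), Y(Ω₂)=(0.011066, 0.155951)
  term(m=-2) = (0.005425, -0.125513)   from Y*(Ω₁)=(-0.331581, -0.233739), Y(Ω₂)=(0.167326, 0.260578)
  term(m=-1) = (-0.048867, 0.046800)   from Y*(Ω₁)=(0.203897, -0.643138), Y(Ω₂)=(-0.088011, -0.048079)
  term(m=+0) = (-0.083395, 0.000000)   from Y*(Ω₁)=(0.265953, -0.000000), Y(Ω₂)=(-0.313570, 0.000000)
  term(m=+1) = (-0.048867, -0.046800)   from Y*(Ω₁)=(-0.203897, -0.643138), Y(Ω₂)=(0.088011, -0.048079)
  term(m=+2) = (0.005425, 0.125513)   from Y*(Ω₁)=(-0.331581, 0.233739), Y(Ω₂)=(0.167326, -0.260578)
  term(m=+3) = (-0.014614, 0.016642)   from Y*(Ω₁)=(0.112794, 0.085704), Y(Ω₂)=(-0.011066, 0.155951)
  term(m=+4) = (0.009586, -0.000830)   from Y*(Ω₁)=(0.011440, -0.032060), Y(Ω₂)=(0.117607, 0.257016)
  term(m=+5) = (0.001291, 0.001039)   from Y*(Ω₁)=(-0.005978, -0.000214), Y(Ω₂)=(-0.221954, -0.165830)
  term(m=+6) = (-0.000017, -0.000128)   from Y*(Ω₁)=(0.000209, 0.000751), Y(Ω₂)=(-0.164061, -0.023401)
  term(m=+7) = (0.000020, -0.000027)   from Y*(Ω₁)=(0.000061, -0.000040), Y(Ω₂)=(0.425334, -0.159274)
  term(m=+8) = (0.000001, -0.000000)   from Y*(Ω₁)=(-0.000003, -0.000003), Y(Ω₂)=(-0.213295, 0.246898)
Total Σ_m = (-0.177743, -0.000000). Multiply by 0.739198: (-0.131387, -0.000000). P_8(cos γ) = -0.131387

-0.131387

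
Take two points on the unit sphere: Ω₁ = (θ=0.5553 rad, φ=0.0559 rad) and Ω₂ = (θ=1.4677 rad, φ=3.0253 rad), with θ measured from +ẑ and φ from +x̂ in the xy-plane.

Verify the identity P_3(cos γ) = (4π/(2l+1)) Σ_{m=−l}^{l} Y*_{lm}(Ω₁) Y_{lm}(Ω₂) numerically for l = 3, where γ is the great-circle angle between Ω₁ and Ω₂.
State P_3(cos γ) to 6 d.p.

Summing Y*_{l m}(θ₁,φ₁)·Y_{l m}(θ₂,φ₂) over m ∈ [−3, 3]; prefactor 4π/(2·3+1) = 1.795196:
  term(m=-3) = -0.021827-0.012399i   from Y*(Ω₁)=+0.060278+0.010204i, Y(Ω₂)=-0.385876-0.140365i
  term(m=-2) = +0.023643+0.008480i   from Y*(Ω₁)=+0.239861+0.026929i, Y(Ω₂)=+0.101260+0.023986i
  term(m=-1) = +0.133396+0.023200i   from Y*(Ω₁)=+0.444050+0.024848i, Y(Ω₂)=+0.302384+0.035324i
  term(m=+0) = -0.021904+0.000000i   from Y*(Ω₁)=+0.193532-0.000000i, Y(Ω₂)=-0.113181+0.000000i
  term(m=+1) = +0.133396-0.023200i   from Y*(Ω₁)=-0.444050+0.024848i, Y(Ω₂)=-0.302384+0.035324i
  term(m=+2) = +0.023643-0.008480i   from Y*(Ω₁)=+0.239861-0.026929i, Y(Ω₂)=+0.101260-0.023986i
  term(m=+3) = -0.021827+0.012399i   from Y*(Ω₁)=-0.060278+0.010204i, Y(Ω₂)=+0.385876-0.140365i
Accumulated sum +0.248518+0.000000i; after 4π/(2l+1) scaling, +0.446139+0.000000i ⇒ P_3 = 0.446139

0.446139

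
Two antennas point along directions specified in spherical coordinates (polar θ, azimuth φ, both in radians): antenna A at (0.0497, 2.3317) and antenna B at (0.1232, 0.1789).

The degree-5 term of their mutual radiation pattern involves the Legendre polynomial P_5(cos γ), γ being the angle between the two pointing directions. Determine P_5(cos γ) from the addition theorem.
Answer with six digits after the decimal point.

0.825226

Summing Y*_{l m}(θ₁,φ₁)·Y_{l m}(θ₂,φ₂) over m ∈ [−5, 5]; prefactor 4π/(2·5+1) = 1.142397:
  term(m=-5) = -0.000000-0.000000i   from Y*(Ω₁)=+0.000000-0.000000i, Y(Ω₂)=+0.000008-0.000010i
  term(m=-4) = -0.000000+0.000000i   from Y*(Ω₁)=-0.000009+0.000001i, Y(Ω₂)=+0.000251-0.000218i
  term(m=-3) = +0.000002+0.000000i   from Y*(Ω₁)=+0.000256+0.000221i, Y(Ω₂)=+0.004339-0.002581i
  term(m=-2) = -0.000164-0.000380i   from Y*(Ω₁)=-0.000408-0.008314i, Y(Ω₂)=+0.046505-0.017388i
  term(m=-1) = -0.020701+0.031459i   from Y*(Ω₁)=-0.087020+0.091391i, Y(Ω₂)=+0.293655-0.053103i
  term(m=+0) = +0.764088+0.000000i   from Y*(Ω₁)=+0.918348-0.000000i, Y(Ω₂)=+0.832025+0.000000i
  term(m=+1) = -0.020701-0.031459i   from Y*(Ω₁)=+0.087020+0.091391i, Y(Ω₂)=-0.293655-0.053103i
  term(m=+2) = -0.000164+0.000380i   from Y*(Ω₁)=-0.000408+0.008314i, Y(Ω₂)=+0.046505+0.017388i
  term(m=+3) = +0.000002-0.000000i   from Y*(Ω₁)=-0.000256+0.000221i, Y(Ω₂)=-0.004339-0.002581i
  term(m=+4) = -0.000000-0.000000i   from Y*(Ω₁)=-0.000009-0.000001i, Y(Ω₂)=+0.000251+0.000218i
  term(m=+5) = -0.000000+0.000000i   from Y*(Ω₁)=-0.000000-0.000000i, Y(Ω₂)=-0.000008-0.000010i
Accumulated sum +0.722363+0.000000i; after 4π/(2l+1) scaling, +0.825226+0.000000i ⇒ P_5 = 0.825226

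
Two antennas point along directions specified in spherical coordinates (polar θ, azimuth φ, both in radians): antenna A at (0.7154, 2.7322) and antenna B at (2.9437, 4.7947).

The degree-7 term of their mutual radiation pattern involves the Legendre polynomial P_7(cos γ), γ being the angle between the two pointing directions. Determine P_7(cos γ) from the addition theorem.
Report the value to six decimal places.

0.243465

Summing Y*_{l m}(θ₁,φ₁)·Y_{l m}(θ₂,φ₂) over m ∈ [−7, 7]; prefactor 4π/(2·7+1) = 0.837758:
  m=-7: Y*=(0.025132, 0.007114)  Y=(-0.000003, -0.000005)  product (-0.000000, -0.000000)
  m=-6: Y*=(-0.087079, -0.071175)  Y=(0.000093, -0.000050)  product (-0.000012, -0.000002)
  m=-5: Y*=(0.130831, 0.253672)  Y=(0.000496, 0.001136)  product (-0.000223, 0.000274)
  m=-4: Y*=(-0.030150, -0.450856)  Y=(-0.009662, 0.003301)  product (0.001780, 0.004256)
  m=-3: Y*=(-0.123958, 0.347527)  Y=(-0.014737, -0.058460)  product (0.022143, 0.002125)
  m=-2: Y*=(-0.043438, 0.046440)  Y=(0.242228, -0.040240)  product (-0.008653, 0.012997)
  m=-1: Y*=(0.362246, -0.157182)  Y=(0.050035, 0.606500)  product (0.113456, 0.211837)
  m=+0: Y*=(-0.059007, -0.000000)  Y=(-0.570003, 0.000000)  product (0.033634, 0.000000)
  m=+1: Y*=(-0.362246, -0.157182)  Y=(-0.050035, 0.606500)  product (0.113456, -0.211837)
  m=+2: Y*=(-0.043438, -0.046440)  Y=(0.242228, 0.040240)  product (-0.008653, -0.012997)
  m=+3: Y*=(0.123958, 0.347527)  Y=(0.014737, -0.058460)  product (0.022143, -0.002125)
  m=+4: Y*=(-0.030150, 0.450856)  Y=(-0.009662, -0.003301)  product (0.001780, -0.004256)
  m=+5: Y*=(-0.130831, 0.253672)  Y=(-0.000496, 0.001136)  product (-0.000223, -0.000274)
  m=+6: Y*=(-0.087079, 0.071175)  Y=(0.000093, 0.000050)  product (-0.000012, 0.000002)
  m=+7: Y*=(-0.025132, 0.007114)  Y=(0.000003, -0.000005)  product (-0.000000, 0.000000)
Σ over m = (0.290615, -0.000000); ×(4π/15) → (0.243465, -0.000000). Real part: 0.243465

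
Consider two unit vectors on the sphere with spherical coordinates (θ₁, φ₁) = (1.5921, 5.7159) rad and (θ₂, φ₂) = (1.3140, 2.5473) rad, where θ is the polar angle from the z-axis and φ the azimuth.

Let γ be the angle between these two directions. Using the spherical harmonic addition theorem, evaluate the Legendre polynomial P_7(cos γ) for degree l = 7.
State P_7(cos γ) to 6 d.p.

-0.353958

Summing Y*_{l m}(θ₁,φ₁)·Y_{l m}(θ₂,φ₂) over m ∈ [−7, 7]; prefactor 4π/(2·7+1) = 0.837758:
  m=-7: Y*=(-0.337148, 0.368208)  Y=(0.207750, 0.337076)  product (-0.194157, -0.037149)
  m=-6: Y*=(0.038442, -0.010314)  Y=(-0.354565, -0.160113)  product (-0.015282, -0.002498)
  m=-5: Y*=(0.347516, 0.109470)  Y=(-0.049406, 0.008487)  product (-0.018098, -0.002459)
  m=-4: Y*=(-0.030067, -0.035816)  Y=(0.254472, -0.244014)  product (-0.016391, -0.001778)
  m=-3: Y*=(-0.042912, -0.325550)  Y=(-0.013958, 0.064826)  product (0.021703, 0.001762)
  m=-2: Y*=(-0.021044, 0.045141)  Y=(0.117843, 0.293156)  product (-0.015713, -0.000850)
  m=-1: Y*=(-0.265990, 0.169474)  Y=(-0.090287, -0.061015)  product (0.034356, 0.000928)
  m=+0: Y*=(0.050703, -0.000000)  Y=(-0.302614, 0.000000)  product (-0.015343, 0.000000)
  m=+1: Y*=(0.265990, 0.169474)  Y=(0.090287, -0.061015)  product (0.034356, -0.000928)
  m=+2: Y*=(-0.021044, -0.045141)  Y=(0.117843, -0.293156)  product (-0.015713, 0.000850)
  m=+3: Y*=(0.042912, -0.325550)  Y=(0.013958, 0.064826)  product (0.021703, -0.001762)
  m=+4: Y*=(-0.030067, 0.035816)  Y=(0.254472, 0.244014)  product (-0.016391, 0.001778)
  m=+5: Y*=(-0.347516, 0.109470)  Y=(0.049406, 0.008487)  product (-0.018098, 0.002459)
  m=+6: Y*=(0.038442, 0.010314)  Y=(-0.354565, 0.160113)  product (-0.015282, 0.002498)
  m=+7: Y*=(0.337148, 0.368208)  Y=(-0.207750, 0.337076)  product (-0.194157, 0.037149)
Accumulated sum (-0.422506, 0.000000); after 4π/(2l+1) scaling, (-0.353958, 0.000000) ⇒ P_7 = -0.353958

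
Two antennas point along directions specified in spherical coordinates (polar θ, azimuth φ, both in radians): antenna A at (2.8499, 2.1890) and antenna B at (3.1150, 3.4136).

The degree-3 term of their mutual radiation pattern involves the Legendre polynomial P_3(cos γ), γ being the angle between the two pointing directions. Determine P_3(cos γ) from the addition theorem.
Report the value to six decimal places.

Expand P_3 via completeness: Σ_{m} conj(Y_{3,m}) at Ω₁ times Y_{3,m} at Ω₂ —
  m=-3: (0.009525, 0.002778) × (-0.000005, 0.000006) = (-0.000000, 0.000000)  (running Σ = (-0.000000, 0.000000))
  m=-2: (0.026566, 0.076463) × (-0.000618, 0.000374) = (-0.000045, -0.000037)  (running Σ = (-0.000045, -0.000037))
  m=-1: (-0.193185, 0.271632) × (-0.033080, 0.009227) = (0.003884, -0.010768)  (running Σ = (0.003839, -0.010805))
  m=0: (-0.567038, -0.000000) × (-0.744770, 0.000000) = (0.422313, 0.000000)  (running Σ = (0.426152, -0.010805))
  m=1: (0.193185, 0.271632) × (0.033080, 0.009227) = (0.003884, 0.010768)  (running Σ = (0.430036, -0.000037))
  m=2: (0.026566, -0.076463) × (-0.000618, -0.000374) = (-0.000045, 0.000037)  (running Σ = (0.429991, 0.000000))
  m=3: (-0.009525, 0.002778) × (0.000005, 0.000006) = (-0.000000, -0.000000)  (running Σ = (0.429991, 0.000000))
Σ over m = (0.429991, 0.000000); ×(4π/7) → (0.771918, 0.000000). Real part: 0.771918

0.771918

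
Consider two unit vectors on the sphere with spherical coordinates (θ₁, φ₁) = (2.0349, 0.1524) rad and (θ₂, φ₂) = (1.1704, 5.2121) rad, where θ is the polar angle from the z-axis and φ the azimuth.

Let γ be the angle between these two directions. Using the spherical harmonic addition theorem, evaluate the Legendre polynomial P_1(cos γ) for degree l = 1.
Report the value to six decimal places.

Term-by-term m-sum for l=1 (normalisation 4π/3 = 4.188790):
  [-1]  conj(Y_{1,-1})(Ω₁) = (0.305368, 0.046902) ; Y_{1,-1}(Ω₂) = (0.152457, 0.279263) ; Δ = (0.033458, 0.092428)
  [+0]  conj(Y_{1,0})(Ω₁) = (-0.218709, -0.000000) ; Y_{1,0}(Ω₂) = (0.190449, 0.000000) ; Δ = (-0.041653, -0.000000)
  [+1]  conj(Y_{1,1})(Ω₁) = (-0.305368, 0.046902) ; Y_{1,1}(Ω₂) = (-0.152457, 0.279263) ; Δ = (0.033458, -0.092428)
Accumulated sum (0.025262, 0.000000); after 4π/(2l+1) scaling, (0.105818, 0.000000) ⇒ P_1 = 0.105818

0.105818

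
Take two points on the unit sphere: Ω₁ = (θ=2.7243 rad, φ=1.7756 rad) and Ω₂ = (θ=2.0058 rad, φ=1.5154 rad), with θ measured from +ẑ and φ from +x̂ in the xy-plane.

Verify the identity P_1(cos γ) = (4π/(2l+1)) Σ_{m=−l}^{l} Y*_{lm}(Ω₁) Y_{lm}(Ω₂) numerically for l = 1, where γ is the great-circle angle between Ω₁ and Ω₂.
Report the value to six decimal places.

0.740422

Term-by-term m-sum for l=1 (normalisation 4π/3 = 4.188790):
  m=-1: Y*=-0.02848 + 0.13710j  Y=0.01735 - 0.31284j  product 0.04240 + 0.01129j
  m=+0: Y*=-0.44668 + 0.00000j  Y=-0.20590 + 0.00000j  product 0.09197 + 0.00000j
  m=+1: Y*=0.02848 + 0.13710j  Y=-0.01735 - 0.31284j  product 0.04240 - 0.01129j
Accumulated sum 0.17676 + 0.00000j; after 4π/(2l+1) scaling, 0.74042 + 0.00000j ⇒ P_1 = 0.740422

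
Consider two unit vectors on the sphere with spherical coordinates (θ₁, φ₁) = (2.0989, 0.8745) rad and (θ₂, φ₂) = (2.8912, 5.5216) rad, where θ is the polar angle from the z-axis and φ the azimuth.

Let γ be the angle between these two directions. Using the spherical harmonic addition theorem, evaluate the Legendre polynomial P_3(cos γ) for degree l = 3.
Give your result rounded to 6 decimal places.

Term-by-term m-sum for l=3 (normalisation 4π/7 = 1.795196):
  m=-3: Y*=-0.23359 + 0.13315j  Y=-0.00416 + 0.00480j  product 0.00033 - 0.00167j
  m=-2: Y*=0.06811 - 0.37813j  Y=-0.00289 - 0.06072j  product -0.02316 - 0.00304j
  m=-1: Y*=0.04826 + 0.05773j  Y=0.21403 + 0.20408j  product -0.00145 + 0.02221j
  m=+0: Y*=0.32540 + 0.00000j  Y=-0.61209 + 0.00000j  product -0.19917 + 0.00000j
  m=+1: Y*=-0.04826 + 0.05773j  Y=-0.21403 + 0.20408j  product -0.00145 - 0.02221j
  m=+2: Y*=0.06811 + 0.37813j  Y=-0.00289 + 0.06072j  product -0.02316 + 0.00304j
  m=+3: Y*=0.23359 + 0.13315j  Y=0.00416 + 0.00480j  product 0.00033 + 0.00167j
Σ over m = -0.24773 - 0.00000j; ×(4π/7) → -0.44472 - 0.00000j. Real part: -0.444718

-0.444718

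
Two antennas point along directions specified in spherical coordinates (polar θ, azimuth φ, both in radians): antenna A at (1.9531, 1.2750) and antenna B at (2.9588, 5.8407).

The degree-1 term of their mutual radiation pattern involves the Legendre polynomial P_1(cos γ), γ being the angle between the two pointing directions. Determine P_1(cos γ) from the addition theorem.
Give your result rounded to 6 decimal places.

Term-by-term m-sum for l=1 (normalisation 4π/3 = 4.188790):
  [-1]  conj(Y_{1,-1})(Ω₁) = (0.093441, 0.306631) ; Y_{1,-1}(Ω₂) = (0.056754, 0.026891) ; Δ = (-0.002942, 0.019915)
  [+0]  conj(Y_{1,0})(Ω₁) = (-0.182277, -0.000000) ; Y_{1,0}(Ω₂) = (-0.480462, 0.000000) ; Δ = (0.087577, 0.000000)
  [+1]  conj(Y_{1,1})(Ω₁) = (-0.093441, 0.306631) ; Y_{1,1}(Ω₂) = (-0.056754, 0.026891) ; Δ = (-0.002942, -0.019915)
Accumulated sum (0.081692, 0.000000); after 4π/(2l+1) scaling, (0.342193, 0.000000) ⇒ P_1 = 0.342193

0.342193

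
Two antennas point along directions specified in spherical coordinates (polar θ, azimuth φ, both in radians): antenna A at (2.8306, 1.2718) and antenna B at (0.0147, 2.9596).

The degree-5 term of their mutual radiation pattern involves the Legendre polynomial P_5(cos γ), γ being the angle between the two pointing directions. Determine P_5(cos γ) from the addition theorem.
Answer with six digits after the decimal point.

-0.398153

Term-by-term m-sum for l=5 (normalisation 4π/11 = 1.142397):
  [-5]  conj(Y_{5,-5})(Ω₁) = +0.001242+0.000094i ; Y_{5,-5}(Ω₂) = -0.000000-0.000000i ; Δ = -0.000000-0.000000i
  [-4]  conj(Y_{5,-4})(Ω₁) = -0.004485+0.011401i ; Y_{5,-4}(Ω₂) = +0.000000+0.000000i ; Δ = -0.000000+0.000000i
  [-3]  conj(Y_{5,-3})(Ω₁) = -0.055441-0.044268i ; Y_{5,-3}(Ω₂) = -0.000008-0.000005i ; Δ = +0.000000+0.000001i
  [-2]  conj(Y_{5,-2})(Ω₁) = +0.214654-0.146221i ; Y_{5,-2}(Ω₂) = +0.000684+0.000261i ; Δ = +0.000185-0.000044i
  [-1]  conj(Y_{5,-1})(Ω₁) = +0.160578+0.520956i ; Y_{5,-1}(Ω₂) = -0.037014-0.006812i ; Δ = -0.002395-0.020376i
  [+0]  conj(Y_{5,0})(Ω₁) = -0.368385-0.000000i ; Y_{5,0}(Ω₂) = +0.934087+0.000000i ; Δ = -0.344104-0.000000i
  [+1]  conj(Y_{5,1})(Ω₁) = -0.160578+0.520956i ; Y_{5,1}(Ω₂) = +0.037014-0.006812i ; Δ = -0.002395+0.020376i
  [+2]  conj(Y_{5,2})(Ω₁) = +0.214654+0.146221i ; Y_{5,2}(Ω₂) = +0.000684-0.000261i ; Δ = +0.000185+0.000044i
  [+3]  conj(Y_{5,3})(Ω₁) = +0.055441-0.044268i ; Y_{5,3}(Ω₂) = +0.000008-0.000005i ; Δ = +0.000000-0.000001i
  [+4]  conj(Y_{5,4})(Ω₁) = -0.004485-0.011401i ; Y_{5,4}(Ω₂) = +0.000000-0.000000i ; Δ = -0.000000-0.000000i
  [+5]  conj(Y_{5,5})(Ω₁) = -0.001242+0.000094i ; Y_{5,5}(Ω₂) = +0.000000-0.000000i ; Δ = -0.000000+0.000000i
Σ over m = -0.348524+0.000000i; ×(4π/11) → -0.398153+0.000000i. Real part: -0.398153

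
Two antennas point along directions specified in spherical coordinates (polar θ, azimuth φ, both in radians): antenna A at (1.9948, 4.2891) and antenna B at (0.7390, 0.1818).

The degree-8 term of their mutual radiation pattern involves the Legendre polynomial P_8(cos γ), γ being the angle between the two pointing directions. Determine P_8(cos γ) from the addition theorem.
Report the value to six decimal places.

0.306549

Expand P_8 via completeness: Σ_{m} conj(Y_{8,m}) at Ω₁ times Y_{8,m} at Ω₂ —
  [-8]  conj(Y_{8,-8})(Ω₁) = -0.23817 + 0.05948j ; Y_{8,-8}(Ω₂) = 0.00254 - 0.02169j ; Δ = 0.00069 + 0.00532j
  [-7]  conj(Y_{8,-7})(Ω₁) = -0.07873 + 0.43619j ; Y_{8,-7}(Ω₂) = 0.02816 - 0.09161j ; Δ = 0.03774 + 0.01949j
  [-6]  conj(Y_{8,-6})(Ω₁) = 0.27375 + 0.18803j ; Y_{8,-6}(Ω₂) = 0.11677 - 0.22430j ; Δ = 0.07414 - 0.03945j
  [-5]  conj(Y_{8,-5})(Ω₁) = -0.08294 + 0.05036j ; Y_{8,-5}(Ω₂) = 0.26600 - 0.34146j ; Δ = -0.00487 + 0.04171j
  [-4]  conj(Y_{8,-4})(Ω₁) = 0.04384 + 0.35652j ; Y_{8,-4}(Ω₂) = 0.32230 - 0.28681j ; Δ = 0.11638 + 0.10233j
  [-3]  conj(Y_{8,-3})(Ω₁) = 0.07366 + 0.02286j ; Y_{8,-3}(Ω₂) = 0.07354 - 0.04462j ; Δ = 0.00644 - 0.00161j
  [-2]  conj(Y_{8,-2})(Ω₁) = -0.20988 + 0.23727j ; Y_{8,-2}(Ω₂) = -0.31930 + 0.12150j ; Δ = 0.03819 - 0.10126j
  [-1]  conj(Y_{8,-1})(Ω₁) = 0.05884 + 0.13061j ; Y_{8,-1}(Ω₂) = -0.25844 + 0.04751j ; Δ = -0.02141 - 0.03096j
  [+0]  conj(Y_{8,0})(Ω₁) = -0.29710 + 0.00000j ; Y_{8,0}(Ω₂) = 0.26889 + 0.00000j ; Δ = -0.07989 + 0.00000j
  [+1]  conj(Y_{8,1})(Ω₁) = -0.05884 + 0.13061j ; Y_{8,1}(Ω₂) = 0.25844 + 0.04751j ; Δ = -0.02141 + 0.03096j
  [+2]  conj(Y_{8,2})(Ω₁) = -0.20988 - 0.23727j ; Y_{8,2}(Ω₂) = -0.31930 - 0.12150j ; Δ = 0.03819 + 0.10126j
  [+3]  conj(Y_{8,3})(Ω₁) = -0.07366 + 0.02286j ; Y_{8,3}(Ω₂) = -0.07354 - 0.04462j ; Δ = 0.00644 + 0.00161j
  [+4]  conj(Y_{8,4})(Ω₁) = 0.04384 - 0.35652j ; Y_{8,4}(Ω₂) = 0.32230 + 0.28681j ; Δ = 0.11638 - 0.10233j
  [+5]  conj(Y_{8,5})(Ω₁) = 0.08294 + 0.05036j ; Y_{8,5}(Ω₂) = -0.26600 - 0.34146j ; Δ = -0.00487 - 0.04171j
  [+6]  conj(Y_{8,6})(Ω₁) = 0.27375 - 0.18803j ; Y_{8,6}(Ω₂) = 0.11677 + 0.22430j ; Δ = 0.07414 + 0.03945j
  [+7]  conj(Y_{8,7})(Ω₁) = 0.07873 + 0.43619j ; Y_{8,7}(Ω₂) = -0.02816 - 0.09161j ; Δ = 0.03774 - 0.01949j
  [+8]  conj(Y_{8,8})(Ω₁) = -0.23817 - 0.05948j ; Y_{8,8}(Ω₂) = 0.00254 + 0.02169j ; Δ = 0.00069 - 0.00532j
Accumulated sum 0.41471 - 0.00000j; after 4π/(2l+1) scaling, 0.30655 - 0.00000j ⇒ P_8 = 0.306549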